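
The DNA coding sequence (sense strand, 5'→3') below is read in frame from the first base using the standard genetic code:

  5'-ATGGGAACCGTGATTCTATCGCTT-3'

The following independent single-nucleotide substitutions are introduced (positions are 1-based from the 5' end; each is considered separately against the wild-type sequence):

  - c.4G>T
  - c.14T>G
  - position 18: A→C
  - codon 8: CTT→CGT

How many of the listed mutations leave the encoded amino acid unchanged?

1

Codon 2: GGA (Gly) → TGA (Stop) — nonsense.
Codon 5: ATT (Ile) → AGT (Ser) — missense.
Codon 6: CTA (Leu) → CTC (Leu) — synonymous.
Codon 8: CTT (Leu) → CGT (Arg) — missense.
Synonymous: 1 of 4.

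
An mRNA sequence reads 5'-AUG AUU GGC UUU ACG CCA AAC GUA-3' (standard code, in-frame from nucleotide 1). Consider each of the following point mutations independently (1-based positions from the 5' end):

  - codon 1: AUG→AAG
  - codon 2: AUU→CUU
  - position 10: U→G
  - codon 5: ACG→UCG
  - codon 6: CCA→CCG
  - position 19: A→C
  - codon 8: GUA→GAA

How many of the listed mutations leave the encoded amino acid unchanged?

1

Codon 1: AUG (Met) → AAG (Lys) — missense.
Codon 2: AUU (Ile) → CUU (Leu) — missense.
Codon 4: UUU (Phe) → GUU (Val) — missense.
Codon 5: ACG (Thr) → UCG (Ser) — missense.
Codon 6: CCA (Pro) → CCG (Pro) — synonymous.
Codon 7: AAC (Asn) → CAC (His) — missense.
Codon 8: GUA (Val) → GAA (Glu) — missense.
Synonymous: 1 of 7.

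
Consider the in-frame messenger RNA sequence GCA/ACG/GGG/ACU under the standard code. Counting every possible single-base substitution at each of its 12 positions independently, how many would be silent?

12

Codon 1 (GCA, Ala): 3 synonymous substitutions.
Codon 2 (ACG, Thr): 3 synonymous substitutions.
Codon 3 (GGG, Gly): 3 synonymous substitutions.
Codon 4 (ACU, Thr): 3 synonymous substitutions.
Total: 3 + 3 + 3 + 3 = 12.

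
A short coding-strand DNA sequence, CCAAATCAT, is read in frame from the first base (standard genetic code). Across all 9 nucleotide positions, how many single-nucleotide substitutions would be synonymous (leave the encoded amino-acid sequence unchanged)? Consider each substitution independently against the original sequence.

5

Codon 1 (CCA, Pro): 3 synonymous substitutions.
Codon 2 (AAT, Asn): 1 synonymous substitution.
Codon 3 (CAT, His): 1 synonymous substitution.
Total: 3 + 1 + 1 = 5.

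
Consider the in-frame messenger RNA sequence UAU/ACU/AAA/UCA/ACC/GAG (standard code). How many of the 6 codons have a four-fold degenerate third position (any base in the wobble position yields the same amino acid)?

3

Codon 1 UAU (Tyr): third position 2-fold.
Codon 2 ACU (Thr): third position 4-fold.
Codon 3 AAA (Lys): third position 2-fold.
Codon 4 UCA (Ser): third position 4-fold.
Codon 5 ACC (Thr): third position 4-fold.
Codon 6 GAG (Glu): third position 2-fold.
Four-fold degenerate third positions: 3.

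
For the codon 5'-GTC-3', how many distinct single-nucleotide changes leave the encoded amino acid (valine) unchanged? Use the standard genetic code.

3

Position 1: none → 0 synonymous.
Position 2: none → 0 synonymous.
Position 3: GTT, GTA, GTG → 3 synonymous.
Total: 0 + 0 + 3 = 3.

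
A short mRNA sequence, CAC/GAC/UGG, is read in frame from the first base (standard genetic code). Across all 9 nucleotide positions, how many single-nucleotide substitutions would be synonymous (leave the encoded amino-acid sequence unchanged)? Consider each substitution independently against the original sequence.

2

Codon 1 (CAC, His): 1 synonymous substitution.
Codon 2 (GAC, Asp): 1 synonymous substitution.
Codon 3 (UGG, Trp): 0 synonymous substitutions.
Total: 1 + 1 + 0 = 2.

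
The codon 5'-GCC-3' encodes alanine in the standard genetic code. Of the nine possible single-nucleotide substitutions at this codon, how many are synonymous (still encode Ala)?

3

Position 1: none → 0 synonymous.
Position 2: none → 0 synonymous.
Position 3: GCU, GCA, GCG → 3 synonymous.
Total: 0 + 0 + 3 = 3.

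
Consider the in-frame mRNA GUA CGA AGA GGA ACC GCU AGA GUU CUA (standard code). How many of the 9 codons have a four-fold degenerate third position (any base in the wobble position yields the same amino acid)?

Codon 1 GUA (Val): third position 4-fold.
Codon 2 CGA (Arg): third position 4-fold.
Codon 3 AGA (Arg): third position 2-fold.
Codon 4 GGA (Gly): third position 4-fold.
Codon 5 ACC (Thr): third position 4-fold.
Codon 6 GCU (Ala): third position 4-fold.
Codon 7 AGA (Arg): third position 2-fold.
Codon 8 GUU (Val): third position 4-fold.
Codon 9 CUA (Leu): third position 4-fold.
Four-fold degenerate third positions: 7.

7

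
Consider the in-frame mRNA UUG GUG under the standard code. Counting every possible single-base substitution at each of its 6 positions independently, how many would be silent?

Codon 1 (UUG, Leu): 2 synonymous substitutions.
Codon 2 (GUG, Val): 3 synonymous substitutions.
Total: 2 + 3 = 5.

5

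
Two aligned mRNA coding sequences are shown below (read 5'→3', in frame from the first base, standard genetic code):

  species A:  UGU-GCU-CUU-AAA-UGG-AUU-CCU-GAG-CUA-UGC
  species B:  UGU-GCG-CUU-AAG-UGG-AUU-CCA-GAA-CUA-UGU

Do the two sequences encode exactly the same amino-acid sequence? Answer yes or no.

yes

Codon 1: UGU Cys / UGU Cys — identical.
Codon 2: GCU Ala / GCG Ala — synonymous.
Codon 3: CUU Leu / CUU Leu — identical.
Codon 4: AAA Lys / AAG Lys — synonymous.
Codon 5: UGG Trp / UGG Trp — identical.
Codon 6: AUU Ile / AUU Ile — identical.
Codon 7: CCU Pro / CCA Pro — synonymous.
Codon 8: GAG Glu / GAA Glu — synonymous.
Codon 9: CUA Leu / CUA Leu — identical.
Codon 10: UGC Cys / UGU Cys — synonymous.
Nonsynonymous differences: 0 → same protein.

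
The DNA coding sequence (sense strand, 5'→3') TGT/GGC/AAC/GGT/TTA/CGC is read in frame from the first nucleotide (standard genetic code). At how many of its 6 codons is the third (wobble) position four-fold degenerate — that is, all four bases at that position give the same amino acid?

3

Codon 1 TGT (Cys): third position 2-fold.
Codon 2 GGC (Gly): third position 4-fold.
Codon 3 AAC (Asn): third position 2-fold.
Codon 4 GGT (Gly): third position 4-fold.
Codon 5 TTA (Leu): third position 2-fold.
Codon 6 CGC (Arg): third position 4-fold.
Four-fold degenerate third positions: 3.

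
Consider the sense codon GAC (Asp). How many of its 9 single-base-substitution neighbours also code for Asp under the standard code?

1

Position 1: none → 0 synonymous.
Position 2: none → 0 synonymous.
Position 3: GAU → 1 synonymous.
Total: 0 + 0 + 1 = 1.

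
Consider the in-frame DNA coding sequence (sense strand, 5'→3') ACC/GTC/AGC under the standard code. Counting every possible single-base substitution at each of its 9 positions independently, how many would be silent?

7

Codon 1 (ACC, Thr): 3 synonymous substitutions.
Codon 2 (GTC, Val): 3 synonymous substitutions.
Codon 3 (AGC, Ser): 1 synonymous substitution.
Total: 3 + 3 + 1 = 7.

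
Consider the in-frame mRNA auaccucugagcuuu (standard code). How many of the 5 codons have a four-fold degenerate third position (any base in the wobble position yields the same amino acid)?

Codon 1 AUA (Ile): third position 3-fold.
Codon 2 CCU (Pro): third position 4-fold.
Codon 3 CUG (Leu): third position 4-fold.
Codon 4 AGC (Ser): third position 2-fold.
Codon 5 UUU (Phe): third position 2-fold.
Four-fold degenerate third positions: 2.

2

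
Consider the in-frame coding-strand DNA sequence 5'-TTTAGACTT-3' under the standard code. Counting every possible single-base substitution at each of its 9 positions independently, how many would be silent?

Codon 1 (TTT, Phe): 1 synonymous substitution.
Codon 2 (AGA, Arg): 2 synonymous substitutions.
Codon 3 (CTT, Leu): 3 synonymous substitutions.
Total: 1 + 2 + 3 = 6.

6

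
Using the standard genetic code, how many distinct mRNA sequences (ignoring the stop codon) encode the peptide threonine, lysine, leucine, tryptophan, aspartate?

96

Thr: 4 codons.
Lys: 2 codons.
Leu: 6 codons.
Trp: 1 codon.
Asp: 2 codons.
4 × 2 × 6 × 1 × 2 = 96.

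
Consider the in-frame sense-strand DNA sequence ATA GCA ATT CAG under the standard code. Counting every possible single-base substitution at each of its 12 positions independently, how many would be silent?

8

Codon 1 (ATA, Ile): 2 synonymous substitutions.
Codon 2 (GCA, Ala): 3 synonymous substitutions.
Codon 3 (ATT, Ile): 2 synonymous substitutions.
Codon 4 (CAG, Gln): 1 synonymous substitution.
Total: 2 + 3 + 2 + 1 = 8.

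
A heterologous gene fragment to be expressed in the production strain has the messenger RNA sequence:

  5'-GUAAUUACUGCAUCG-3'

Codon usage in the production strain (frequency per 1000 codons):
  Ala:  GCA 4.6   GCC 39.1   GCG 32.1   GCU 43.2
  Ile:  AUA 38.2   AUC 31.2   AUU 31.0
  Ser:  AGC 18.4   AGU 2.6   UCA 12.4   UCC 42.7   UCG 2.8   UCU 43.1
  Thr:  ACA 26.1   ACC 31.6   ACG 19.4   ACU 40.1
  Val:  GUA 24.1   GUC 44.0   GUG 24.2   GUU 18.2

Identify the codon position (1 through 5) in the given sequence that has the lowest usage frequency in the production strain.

5

Codon 1 GUA (Val): 24.1 per 1000.
Codon 2 AUU (Ile): 31.0 per 1000.
Codon 3 ACU (Thr): 40.1 per 1000.
Codon 4 GCA (Ala): 4.6 per 1000.
Codon 5 UCG (Ser): 2.8 per 1000.
Lowest frequency is 2.8 at codon 5.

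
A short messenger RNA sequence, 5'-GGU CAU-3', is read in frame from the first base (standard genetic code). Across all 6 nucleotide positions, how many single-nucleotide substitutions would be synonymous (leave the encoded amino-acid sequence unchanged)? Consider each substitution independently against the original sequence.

4

Codon 1 (GGU, Gly): 3 synonymous substitutions.
Codon 2 (CAU, His): 1 synonymous substitution.
Total: 3 + 1 = 4.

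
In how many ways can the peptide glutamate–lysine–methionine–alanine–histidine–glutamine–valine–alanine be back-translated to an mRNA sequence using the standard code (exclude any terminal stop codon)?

Glu: 2 codons.
Lys: 2 codons.
Met: 1 codon.
Ala: 4 codons.
His: 2 codons.
Gln: 2 codons.
Val: 4 codons.
Ala: 4 codons.
2 × 2 × 1 × 4 × 2 × 2 × 4 × 4 = 1024.

1024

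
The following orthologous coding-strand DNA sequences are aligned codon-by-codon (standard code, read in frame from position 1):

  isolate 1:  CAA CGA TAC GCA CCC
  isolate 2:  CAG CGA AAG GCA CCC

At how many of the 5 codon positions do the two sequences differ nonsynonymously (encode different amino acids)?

Codon 1: CAA Gln / CAG Gln — synonymous.
Codon 2: CGA Arg / CGA Arg — identical.
Codon 3: TAC Tyr / AAG Lys — nonsynonymous.
Codon 4: GCA Ala / GCA Ala — identical.
Codon 5: CCC Pro / CCC Pro — identical.
Nonsynonymous differences: 1.

1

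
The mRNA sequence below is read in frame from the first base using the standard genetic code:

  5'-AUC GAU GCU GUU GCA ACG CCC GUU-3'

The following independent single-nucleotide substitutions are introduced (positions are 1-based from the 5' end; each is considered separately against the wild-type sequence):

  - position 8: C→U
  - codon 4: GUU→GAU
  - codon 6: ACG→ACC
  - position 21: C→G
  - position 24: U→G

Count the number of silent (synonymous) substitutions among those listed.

3

Codon 3: GCU (Ala) → GUU (Val) — missense.
Codon 4: GUU (Val) → GAU (Asp) — missense.
Codon 6: ACG (Thr) → ACC (Thr) — synonymous.
Codon 7: CCC (Pro) → CCG (Pro) — synonymous.
Codon 8: GUU (Val) → GUG (Val) — synonymous.
Synonymous: 3 of 5.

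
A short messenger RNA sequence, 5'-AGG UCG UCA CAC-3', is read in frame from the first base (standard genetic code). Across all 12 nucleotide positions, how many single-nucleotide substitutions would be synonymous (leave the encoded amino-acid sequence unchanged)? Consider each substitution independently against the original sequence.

Codon 1 (AGG, Arg): 2 synonymous substitutions.
Codon 2 (UCG, Ser): 3 synonymous substitutions.
Codon 3 (UCA, Ser): 3 synonymous substitutions.
Codon 4 (CAC, His): 1 synonymous substitution.
Total: 2 + 3 + 3 + 1 = 9.

9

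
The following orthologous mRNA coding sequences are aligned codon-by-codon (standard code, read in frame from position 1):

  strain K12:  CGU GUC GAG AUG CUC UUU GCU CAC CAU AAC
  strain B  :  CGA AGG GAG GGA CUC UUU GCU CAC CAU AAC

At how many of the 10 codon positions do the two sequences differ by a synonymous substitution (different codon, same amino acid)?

Codon 1: CGU Arg / CGA Arg — synonymous.
Codon 2: GUC Val / AGG Arg — nonsynonymous.
Codon 3: GAG Glu / GAG Glu — identical.
Codon 4: AUG Met / GGA Gly — nonsynonymous.
Codon 5: CUC Leu / CUC Leu — identical.
Codon 6: UUU Phe / UUU Phe — identical.
Codon 7: GCU Ala / GCU Ala — identical.
Codon 8: CAC His / CAC His — identical.
Codon 9: CAU His / CAU His — identical.
Codon 10: AAC Asn / AAC Asn — identical.
Synonymous differences: 1.

1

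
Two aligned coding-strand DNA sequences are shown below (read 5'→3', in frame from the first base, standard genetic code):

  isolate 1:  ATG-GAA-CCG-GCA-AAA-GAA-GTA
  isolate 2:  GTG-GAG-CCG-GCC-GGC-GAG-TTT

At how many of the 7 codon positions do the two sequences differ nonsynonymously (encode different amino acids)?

Codon 1: ATG Met / GTG Val — nonsynonymous.
Codon 2: GAA Glu / GAG Glu — synonymous.
Codon 3: CCG Pro / CCG Pro — identical.
Codon 4: GCA Ala / GCC Ala — synonymous.
Codon 5: AAA Lys / GGC Gly — nonsynonymous.
Codon 6: GAA Glu / GAG Glu — synonymous.
Codon 7: GTA Val / TTT Phe — nonsynonymous.
Nonsynonymous differences: 3.

3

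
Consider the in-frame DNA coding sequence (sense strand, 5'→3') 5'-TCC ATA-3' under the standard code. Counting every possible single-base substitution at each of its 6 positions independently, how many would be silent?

Codon 1 (TCC, Ser): 3 synonymous substitutions.
Codon 2 (ATA, Ile): 2 synonymous substitutions.
Total: 3 + 2 = 5.

5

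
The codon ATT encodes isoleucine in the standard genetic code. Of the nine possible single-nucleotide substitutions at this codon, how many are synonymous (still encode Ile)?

Position 1: none → 0 synonymous.
Position 2: none → 0 synonymous.
Position 3: ATC, ATA → 2 synonymous.
Total: 0 + 0 + 2 = 2.

2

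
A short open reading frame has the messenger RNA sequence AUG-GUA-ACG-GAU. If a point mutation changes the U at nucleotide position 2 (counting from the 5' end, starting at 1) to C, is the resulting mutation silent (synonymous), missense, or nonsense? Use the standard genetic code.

Position 2 falls in codon 1: AUG → Met.
After the substitution the codon is ACG → Thr.
Met ≠ Thr, so this is a missense mutation.

missense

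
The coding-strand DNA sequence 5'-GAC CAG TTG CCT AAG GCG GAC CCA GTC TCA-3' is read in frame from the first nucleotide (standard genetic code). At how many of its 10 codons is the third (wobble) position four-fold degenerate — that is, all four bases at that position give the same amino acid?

Codon 1 GAC (Asp): third position 2-fold.
Codon 2 CAG (Gln): third position 2-fold.
Codon 3 TTG (Leu): third position 2-fold.
Codon 4 CCT (Pro): third position 4-fold.
Codon 5 AAG (Lys): third position 2-fold.
Codon 6 GCG (Ala): third position 4-fold.
Codon 7 GAC (Asp): third position 2-fold.
Codon 8 CCA (Pro): third position 4-fold.
Codon 9 GTC (Val): third position 4-fold.
Codon 10 TCA (Ser): third position 4-fold.
Four-fold degenerate third positions: 5.

5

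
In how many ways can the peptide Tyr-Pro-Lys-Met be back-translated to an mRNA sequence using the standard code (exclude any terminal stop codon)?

Tyr: 2 codons.
Pro: 4 codons.
Lys: 2 codons.
Met: 1 codon.
2 × 4 × 2 × 1 = 16.

16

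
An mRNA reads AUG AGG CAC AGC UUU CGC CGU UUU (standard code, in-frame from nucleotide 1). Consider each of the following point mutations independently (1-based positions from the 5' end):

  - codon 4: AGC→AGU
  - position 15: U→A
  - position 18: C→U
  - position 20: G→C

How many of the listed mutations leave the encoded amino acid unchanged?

Codon 4: AGC (Ser) → AGU (Ser) — synonymous.
Codon 5: UUU (Phe) → UUA (Leu) — missense.
Codon 6: CGC (Arg) → CGU (Arg) — synonymous.
Codon 7: CGU (Arg) → CCU (Pro) — missense.
Synonymous: 2 of 4.

2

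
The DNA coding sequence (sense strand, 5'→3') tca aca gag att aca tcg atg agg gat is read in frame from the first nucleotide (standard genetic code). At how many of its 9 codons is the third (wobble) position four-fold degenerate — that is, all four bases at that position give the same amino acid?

Codon 1 TCA (Ser): third position 4-fold.
Codon 2 ACA (Thr): third position 4-fold.
Codon 3 GAG (Glu): third position 2-fold.
Codon 4 ATT (Ile): third position 3-fold.
Codon 5 ACA (Thr): third position 4-fold.
Codon 6 TCG (Ser): third position 4-fold.
Codon 7 ATG (Met): third position 1-fold.
Codon 8 AGG (Arg): third position 2-fold.
Codon 9 GAT (Asp): third position 2-fold.
Four-fold degenerate third positions: 4.

4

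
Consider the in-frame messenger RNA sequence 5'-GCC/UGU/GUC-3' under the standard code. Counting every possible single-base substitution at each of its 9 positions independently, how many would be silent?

Codon 1 (GCC, Ala): 3 synonymous substitutions.
Codon 2 (UGU, Cys): 1 synonymous substitution.
Codon 3 (GUC, Val): 3 synonymous substitutions.
Total: 3 + 1 + 3 = 7.

7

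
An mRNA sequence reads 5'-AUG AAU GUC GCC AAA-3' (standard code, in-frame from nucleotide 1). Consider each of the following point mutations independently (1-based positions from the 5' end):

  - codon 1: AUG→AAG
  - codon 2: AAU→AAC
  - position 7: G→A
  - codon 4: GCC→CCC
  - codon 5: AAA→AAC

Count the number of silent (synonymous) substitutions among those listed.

Codon 1: AUG (Met) → AAG (Lys) — missense.
Codon 2: AAU (Asn) → AAC (Asn) — synonymous.
Codon 3: GUC (Val) → AUC (Ile) — missense.
Codon 4: GCC (Ala) → CCC (Pro) — missense.
Codon 5: AAA (Lys) → AAC (Asn) — missense.
Synonymous: 1 of 5.

1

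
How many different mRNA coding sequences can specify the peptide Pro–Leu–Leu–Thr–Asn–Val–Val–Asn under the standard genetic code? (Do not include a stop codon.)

Pro: 4 codons.
Leu: 6 codons.
Leu: 6 codons.
Thr: 4 codons.
Asn: 2 codons.
Val: 4 codons.
Val: 4 codons.
Asn: 2 codons.
4 × 6 × 6 × 4 × 2 × 4 × 4 × 2 = 36864.

36864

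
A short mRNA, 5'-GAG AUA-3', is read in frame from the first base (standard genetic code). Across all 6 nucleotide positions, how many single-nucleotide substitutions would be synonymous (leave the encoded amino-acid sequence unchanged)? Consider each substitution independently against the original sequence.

3

Codon 1 (GAG, Glu): 1 synonymous substitution.
Codon 2 (AUA, Ile): 2 synonymous substitutions.
Total: 1 + 2 = 3.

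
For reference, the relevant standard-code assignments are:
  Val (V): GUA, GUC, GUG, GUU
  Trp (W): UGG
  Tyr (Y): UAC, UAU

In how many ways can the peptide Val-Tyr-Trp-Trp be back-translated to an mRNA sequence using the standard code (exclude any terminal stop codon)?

8

Val: 4 codons.
Tyr: 2 codons.
Trp: 1 codon.
Trp: 1 codon.
4 × 2 × 1 × 1 = 8.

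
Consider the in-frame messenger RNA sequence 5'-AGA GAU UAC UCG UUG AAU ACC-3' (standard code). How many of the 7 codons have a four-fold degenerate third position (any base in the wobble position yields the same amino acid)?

Codon 1 AGA (Arg): third position 2-fold.
Codon 2 GAU (Asp): third position 2-fold.
Codon 3 UAC (Tyr): third position 2-fold.
Codon 4 UCG (Ser): third position 4-fold.
Codon 5 UUG (Leu): third position 2-fold.
Codon 6 AAU (Asn): third position 2-fold.
Codon 7 ACC (Thr): third position 4-fold.
Four-fold degenerate third positions: 2.

2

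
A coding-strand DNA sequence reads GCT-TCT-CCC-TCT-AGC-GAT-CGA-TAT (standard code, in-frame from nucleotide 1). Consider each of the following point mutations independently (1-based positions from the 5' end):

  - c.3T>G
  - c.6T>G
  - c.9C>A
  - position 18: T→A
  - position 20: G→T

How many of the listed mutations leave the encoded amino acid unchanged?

Codon 1: GCT (Ala) → GCG (Ala) — synonymous.
Codon 2: TCT (Ser) → TCG (Ser) — synonymous.
Codon 3: CCC (Pro) → CCA (Pro) — synonymous.
Codon 6: GAT (Asp) → GAA (Glu) — missense.
Codon 7: CGA (Arg) → CTA (Leu) — missense.
Synonymous: 3 of 5.

3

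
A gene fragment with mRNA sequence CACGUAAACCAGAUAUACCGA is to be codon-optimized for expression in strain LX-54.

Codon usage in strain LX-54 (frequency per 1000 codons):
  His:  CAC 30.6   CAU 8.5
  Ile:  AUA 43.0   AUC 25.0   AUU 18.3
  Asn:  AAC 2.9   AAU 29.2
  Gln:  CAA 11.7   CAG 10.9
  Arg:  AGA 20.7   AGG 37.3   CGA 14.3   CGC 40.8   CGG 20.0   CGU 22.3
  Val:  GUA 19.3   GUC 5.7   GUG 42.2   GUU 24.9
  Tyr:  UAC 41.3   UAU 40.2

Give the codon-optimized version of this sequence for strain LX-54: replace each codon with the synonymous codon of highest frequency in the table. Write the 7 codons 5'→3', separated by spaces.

CAC GUG AAU CAA AUA UAC CGC

Codon 1 (His): best is CAC at 30.6.
Codon 2 (Val): best is GUG at 42.2.
Codon 3 (Asn): best is AAU at 29.2.
Codon 4 (Gln): best is CAA at 11.7.
Codon 5 (Ile): best is AUA at 43.0.
Codon 6 (Tyr): best is UAC at 41.3.
Codon 7 (Arg): best is CGC at 40.8.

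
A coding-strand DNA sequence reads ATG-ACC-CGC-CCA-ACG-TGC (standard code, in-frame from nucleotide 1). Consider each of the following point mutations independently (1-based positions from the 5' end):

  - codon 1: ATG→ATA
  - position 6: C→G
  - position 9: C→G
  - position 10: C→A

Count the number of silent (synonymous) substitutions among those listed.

2

Codon 1: ATG (Met) → ATA (Ile) — missense.
Codon 2: ACC (Thr) → ACG (Thr) — synonymous.
Codon 3: CGC (Arg) → CGG (Arg) — synonymous.
Codon 4: CCA (Pro) → ACA (Thr) — missense.
Synonymous: 2 of 4.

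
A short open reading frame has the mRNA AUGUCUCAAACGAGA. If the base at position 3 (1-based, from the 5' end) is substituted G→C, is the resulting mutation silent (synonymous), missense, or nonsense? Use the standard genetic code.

missense

Position 3 falls in codon 1: AUG → Met.
After the substitution the codon is AUC → Ile.
Met ≠ Ile, so this is a missense mutation.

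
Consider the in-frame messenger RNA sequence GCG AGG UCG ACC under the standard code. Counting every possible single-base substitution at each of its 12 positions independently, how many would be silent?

Codon 1 (GCG, Ala): 3 synonymous substitutions.
Codon 2 (AGG, Arg): 2 synonymous substitutions.
Codon 3 (UCG, Ser): 3 synonymous substitutions.
Codon 4 (ACC, Thr): 3 synonymous substitutions.
Total: 3 + 2 + 3 + 3 = 11.

11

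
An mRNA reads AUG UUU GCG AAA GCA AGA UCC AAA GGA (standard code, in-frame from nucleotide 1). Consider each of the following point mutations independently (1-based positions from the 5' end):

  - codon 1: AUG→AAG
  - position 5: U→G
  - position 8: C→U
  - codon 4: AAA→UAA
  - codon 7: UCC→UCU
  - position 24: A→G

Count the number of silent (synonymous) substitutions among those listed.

Codon 1: AUG (Met) → AAG (Lys) — missense.
Codon 2: UUU (Phe) → UGU (Cys) — missense.
Codon 3: GCG (Ala) → GUG (Val) — missense.
Codon 4: AAA (Lys) → UAA (Stop) — nonsense.
Codon 7: UCC (Ser) → UCU (Ser) — synonymous.
Codon 8: AAA (Lys) → AAG (Lys) — synonymous.
Synonymous: 2 of 6.

2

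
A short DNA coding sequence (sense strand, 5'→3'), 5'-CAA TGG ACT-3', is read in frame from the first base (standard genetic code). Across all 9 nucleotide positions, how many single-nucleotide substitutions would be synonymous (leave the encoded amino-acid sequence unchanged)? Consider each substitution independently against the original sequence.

4

Codon 1 (CAA, Gln): 1 synonymous substitution.
Codon 2 (TGG, Trp): 0 synonymous substitutions.
Codon 3 (ACT, Thr): 3 synonymous substitutions.
Total: 1 + 0 + 3 = 4.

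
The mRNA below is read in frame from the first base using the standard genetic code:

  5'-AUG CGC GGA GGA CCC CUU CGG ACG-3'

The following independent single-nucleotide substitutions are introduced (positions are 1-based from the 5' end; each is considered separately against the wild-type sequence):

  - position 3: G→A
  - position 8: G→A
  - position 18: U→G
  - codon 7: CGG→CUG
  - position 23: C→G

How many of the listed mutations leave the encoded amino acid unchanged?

Codon 1: AUG (Met) → AUA (Ile) — missense.
Codon 3: GGA (Gly) → GAA (Glu) — missense.
Codon 6: CUU (Leu) → CUG (Leu) — synonymous.
Codon 7: CGG (Arg) → CUG (Leu) — missense.
Codon 8: ACG (Thr) → AGG (Arg) — missense.
Synonymous: 1 of 5.

1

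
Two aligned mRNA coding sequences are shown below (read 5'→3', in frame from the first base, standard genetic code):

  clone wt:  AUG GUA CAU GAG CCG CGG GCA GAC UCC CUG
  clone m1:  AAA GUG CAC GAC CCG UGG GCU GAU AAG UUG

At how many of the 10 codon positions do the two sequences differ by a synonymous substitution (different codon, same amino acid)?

Codon 1: AUG Met / AAA Lys — nonsynonymous.
Codon 2: GUA Val / GUG Val — synonymous.
Codon 3: CAU His / CAC His — synonymous.
Codon 4: GAG Glu / GAC Asp — nonsynonymous.
Codon 5: CCG Pro / CCG Pro — identical.
Codon 6: CGG Arg / UGG Trp — nonsynonymous.
Codon 7: GCA Ala / GCU Ala — synonymous.
Codon 8: GAC Asp / GAU Asp — synonymous.
Codon 9: UCC Ser / AAG Lys — nonsynonymous.
Codon 10: CUG Leu / UUG Leu — synonymous.
Synonymous differences: 5.

5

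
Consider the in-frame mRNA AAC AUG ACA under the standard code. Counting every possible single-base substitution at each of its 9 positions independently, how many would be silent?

4

Codon 1 (AAC, Asn): 1 synonymous substitution.
Codon 2 (AUG, Met): 0 synonymous substitutions.
Codon 3 (ACA, Thr): 3 synonymous substitutions.
Total: 1 + 0 + 3 = 4.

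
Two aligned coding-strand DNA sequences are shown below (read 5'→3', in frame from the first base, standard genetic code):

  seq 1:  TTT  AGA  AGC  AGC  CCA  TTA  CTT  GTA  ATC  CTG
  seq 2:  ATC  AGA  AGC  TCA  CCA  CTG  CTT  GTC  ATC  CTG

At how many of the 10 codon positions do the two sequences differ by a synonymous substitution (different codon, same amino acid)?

3

Codon 1: TTT Phe / ATC Ile — nonsynonymous.
Codon 2: AGA Arg / AGA Arg — identical.
Codon 3: AGC Ser / AGC Ser — identical.
Codon 4: AGC Ser / TCA Ser — synonymous.
Codon 5: CCA Pro / CCA Pro — identical.
Codon 6: TTA Leu / CTG Leu — synonymous.
Codon 7: CTT Leu / CTT Leu — identical.
Codon 8: GTA Val / GTC Val — synonymous.
Codon 9: ATC Ile / ATC Ile — identical.
Codon 10: CTG Leu / CTG Leu — identical.
Synonymous differences: 3.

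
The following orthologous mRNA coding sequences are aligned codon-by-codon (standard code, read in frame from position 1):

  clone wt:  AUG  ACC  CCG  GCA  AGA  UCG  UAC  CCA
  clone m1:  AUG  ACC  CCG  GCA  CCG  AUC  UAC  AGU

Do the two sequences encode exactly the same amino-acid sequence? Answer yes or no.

no

Codon 1: AUG Met / AUG Met — identical.
Codon 2: ACC Thr / ACC Thr — identical.
Codon 3: CCG Pro / CCG Pro — identical.
Codon 4: GCA Ala / GCA Ala — identical.
Codon 5: AGA Arg / CCG Pro — nonsynonymous.
Codon 6: UCG Ser / AUC Ile — nonsynonymous.
Codon 7: UAC Tyr / UAC Tyr — identical.
Codon 8: CCA Pro / AGU Ser — nonsynonymous.
Nonsynonymous differences: 3 → different protein.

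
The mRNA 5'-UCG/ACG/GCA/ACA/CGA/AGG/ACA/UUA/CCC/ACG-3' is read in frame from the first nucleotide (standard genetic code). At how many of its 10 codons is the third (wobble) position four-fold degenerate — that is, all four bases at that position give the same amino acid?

Codon 1 UCG (Ser): third position 4-fold.
Codon 2 ACG (Thr): third position 4-fold.
Codon 3 GCA (Ala): third position 4-fold.
Codon 4 ACA (Thr): third position 4-fold.
Codon 5 CGA (Arg): third position 4-fold.
Codon 6 AGG (Arg): third position 2-fold.
Codon 7 ACA (Thr): third position 4-fold.
Codon 8 UUA (Leu): third position 2-fold.
Codon 9 CCC (Pro): third position 4-fold.
Codon 10 ACG (Thr): third position 4-fold.
Four-fold degenerate third positions: 8.

8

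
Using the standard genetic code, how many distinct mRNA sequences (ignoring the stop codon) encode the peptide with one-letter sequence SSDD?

144

Ser: 6 codons.
Ser: 6 codons.
Asp: 2 codons.
Asp: 2 codons.
6 × 6 × 2 × 2 = 144.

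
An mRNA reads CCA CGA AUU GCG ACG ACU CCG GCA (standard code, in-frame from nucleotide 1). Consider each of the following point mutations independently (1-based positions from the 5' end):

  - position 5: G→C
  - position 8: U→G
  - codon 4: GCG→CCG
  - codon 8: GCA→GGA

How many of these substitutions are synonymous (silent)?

Codon 2: CGA (Arg) → CCA (Pro) — missense.
Codon 3: AUU (Ile) → AGU (Ser) — missense.
Codon 4: GCG (Ala) → CCG (Pro) — missense.
Codon 8: GCA (Ala) → GGA (Gly) — missense.
Synonymous: 0 of 4.

0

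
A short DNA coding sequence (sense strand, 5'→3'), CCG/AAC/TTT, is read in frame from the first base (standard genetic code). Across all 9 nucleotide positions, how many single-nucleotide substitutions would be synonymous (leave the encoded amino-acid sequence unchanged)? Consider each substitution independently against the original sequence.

Codon 1 (CCG, Pro): 3 synonymous substitutions.
Codon 2 (AAC, Asn): 1 synonymous substitution.
Codon 3 (TTT, Phe): 1 synonymous substitution.
Total: 3 + 1 + 1 = 5.

5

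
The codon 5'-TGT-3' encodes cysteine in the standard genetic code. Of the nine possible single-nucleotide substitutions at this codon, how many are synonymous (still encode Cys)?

1

Position 1: none → 0 synonymous.
Position 2: none → 0 synonymous.
Position 3: TGC → 1 synonymous.
Total: 0 + 0 + 1 = 1.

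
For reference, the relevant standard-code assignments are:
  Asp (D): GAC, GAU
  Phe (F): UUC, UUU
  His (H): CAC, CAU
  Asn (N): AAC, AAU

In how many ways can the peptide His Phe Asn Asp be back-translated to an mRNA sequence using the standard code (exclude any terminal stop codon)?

His: 2 codons.
Phe: 2 codons.
Asn: 2 codons.
Asp: 2 codons.
2 × 2 × 2 × 2 = 16.

16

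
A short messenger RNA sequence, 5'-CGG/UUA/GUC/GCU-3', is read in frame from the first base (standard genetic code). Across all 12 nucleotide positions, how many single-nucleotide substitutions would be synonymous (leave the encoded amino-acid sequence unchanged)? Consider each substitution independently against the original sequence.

Codon 1 (CGG, Arg): 4 synonymous substitutions.
Codon 2 (UUA, Leu): 2 synonymous substitutions.
Codon 3 (GUC, Val): 3 synonymous substitutions.
Codon 4 (GCU, Ala): 3 synonymous substitutions.
Total: 4 + 2 + 3 + 3 = 12.

12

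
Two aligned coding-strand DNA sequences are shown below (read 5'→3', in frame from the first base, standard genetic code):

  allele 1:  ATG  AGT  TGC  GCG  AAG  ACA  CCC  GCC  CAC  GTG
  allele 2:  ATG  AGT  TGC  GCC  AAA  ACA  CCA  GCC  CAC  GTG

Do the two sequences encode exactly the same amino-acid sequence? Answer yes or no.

Codon 1: ATG Met / ATG Met — identical.
Codon 2: AGT Ser / AGT Ser — identical.
Codon 3: TGC Cys / TGC Cys — identical.
Codon 4: GCG Ala / GCC Ala — synonymous.
Codon 5: AAG Lys / AAA Lys — synonymous.
Codon 6: ACA Thr / ACA Thr — identical.
Codon 7: CCC Pro / CCA Pro — synonymous.
Codon 8: GCC Ala / GCC Ala — identical.
Codon 9: CAC His / CAC His — identical.
Codon 10: GTG Val / GTG Val — identical.
Nonsynonymous differences: 0 → same protein.

yes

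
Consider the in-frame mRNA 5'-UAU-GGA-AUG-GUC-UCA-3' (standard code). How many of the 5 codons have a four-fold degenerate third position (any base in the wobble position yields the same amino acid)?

3

Codon 1 UAU (Tyr): third position 2-fold.
Codon 2 GGA (Gly): third position 4-fold.
Codon 3 AUG (Met): third position 1-fold.
Codon 4 GUC (Val): third position 4-fold.
Codon 5 UCA (Ser): third position 4-fold.
Four-fold degenerate third positions: 3.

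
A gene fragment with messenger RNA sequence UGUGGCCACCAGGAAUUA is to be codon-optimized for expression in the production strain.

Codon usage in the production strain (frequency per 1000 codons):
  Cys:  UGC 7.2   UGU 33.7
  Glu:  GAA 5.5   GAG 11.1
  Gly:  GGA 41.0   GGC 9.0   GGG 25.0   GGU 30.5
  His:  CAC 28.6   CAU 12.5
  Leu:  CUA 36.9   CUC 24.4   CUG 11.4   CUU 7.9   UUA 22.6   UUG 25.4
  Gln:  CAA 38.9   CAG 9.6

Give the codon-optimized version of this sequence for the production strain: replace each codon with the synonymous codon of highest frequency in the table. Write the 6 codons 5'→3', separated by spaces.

Codon 1 (Cys): best is UGU at 33.7.
Codon 2 (Gly): best is GGA at 41.0.
Codon 3 (His): best is CAC at 28.6.
Codon 4 (Gln): best is CAA at 38.9.
Codon 5 (Glu): best is GAG at 11.1.
Codon 6 (Leu): best is CUA at 36.9.

UGU GGA CAC CAA GAG CUA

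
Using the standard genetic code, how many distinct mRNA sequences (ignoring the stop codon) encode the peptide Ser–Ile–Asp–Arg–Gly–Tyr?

Ser: 6 codons.
Ile: 3 codons.
Asp: 2 codons.
Arg: 6 codons.
Gly: 4 codons.
Tyr: 2 codons.
6 × 3 × 2 × 6 × 4 × 2 = 1728.

1728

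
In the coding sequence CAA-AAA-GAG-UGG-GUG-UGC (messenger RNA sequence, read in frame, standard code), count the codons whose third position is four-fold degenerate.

1

Codon 1 CAA (Gln): third position 2-fold.
Codon 2 AAA (Lys): third position 2-fold.
Codon 3 GAG (Glu): third position 2-fold.
Codon 4 UGG (Trp): third position 1-fold.
Codon 5 GUG (Val): third position 4-fold.
Codon 6 UGC (Cys): third position 2-fold.
Four-fold degenerate third positions: 1.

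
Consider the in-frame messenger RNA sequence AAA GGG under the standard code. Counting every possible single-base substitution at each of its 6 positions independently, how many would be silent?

4

Codon 1 (AAA, Lys): 1 synonymous substitution.
Codon 2 (GGG, Gly): 3 synonymous substitutions.
Total: 1 + 3 = 4.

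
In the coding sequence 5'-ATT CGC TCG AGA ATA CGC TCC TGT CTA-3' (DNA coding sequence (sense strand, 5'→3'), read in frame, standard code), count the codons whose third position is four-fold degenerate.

Codon 1 ATT (Ile): third position 3-fold.
Codon 2 CGC (Arg): third position 4-fold.
Codon 3 TCG (Ser): third position 4-fold.
Codon 4 AGA (Arg): third position 2-fold.
Codon 5 ATA (Ile): third position 3-fold.
Codon 6 CGC (Arg): third position 4-fold.
Codon 7 TCC (Ser): third position 4-fold.
Codon 8 TGT (Cys): third position 2-fold.
Codon 9 CTA (Leu): third position 4-fold.
Four-fold degenerate third positions: 5.

5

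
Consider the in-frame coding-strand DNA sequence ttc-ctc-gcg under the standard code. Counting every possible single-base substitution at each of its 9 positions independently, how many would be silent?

Codon 1 (TTC, Phe): 1 synonymous substitution.
Codon 2 (CTC, Leu): 3 synonymous substitutions.
Codon 3 (GCG, Ala): 3 synonymous substitutions.
Total: 1 + 3 + 3 = 7.

7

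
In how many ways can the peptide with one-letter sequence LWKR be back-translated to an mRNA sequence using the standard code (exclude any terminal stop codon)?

Leu: 6 codons.
Trp: 1 codon.
Lys: 2 codons.
Arg: 6 codons.
6 × 1 × 2 × 6 = 72.

72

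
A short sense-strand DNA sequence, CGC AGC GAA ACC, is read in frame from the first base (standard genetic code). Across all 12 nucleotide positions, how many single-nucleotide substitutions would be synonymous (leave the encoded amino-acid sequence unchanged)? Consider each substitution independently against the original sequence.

Codon 1 (CGC, Arg): 3 synonymous substitutions.
Codon 2 (AGC, Ser): 1 synonymous substitution.
Codon 3 (GAA, Glu): 1 synonymous substitution.
Codon 4 (ACC, Thr): 3 synonymous substitutions.
Total: 3 + 1 + 1 + 3 = 8.

8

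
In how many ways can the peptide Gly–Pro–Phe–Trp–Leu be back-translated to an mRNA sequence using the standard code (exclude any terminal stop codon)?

192

Gly: 4 codons.
Pro: 4 codons.
Phe: 2 codons.
Trp: 1 codon.
Leu: 6 codons.
4 × 4 × 2 × 1 × 6 = 192.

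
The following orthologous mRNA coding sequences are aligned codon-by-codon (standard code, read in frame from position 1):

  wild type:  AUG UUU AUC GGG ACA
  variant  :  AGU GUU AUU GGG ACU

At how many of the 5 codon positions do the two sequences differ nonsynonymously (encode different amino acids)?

Codon 1: AUG Met / AGU Ser — nonsynonymous.
Codon 2: UUU Phe / GUU Val — nonsynonymous.
Codon 3: AUC Ile / AUU Ile — synonymous.
Codon 4: GGG Gly / GGG Gly — identical.
Codon 5: ACA Thr / ACU Thr — synonymous.
Nonsynonymous differences: 2.

2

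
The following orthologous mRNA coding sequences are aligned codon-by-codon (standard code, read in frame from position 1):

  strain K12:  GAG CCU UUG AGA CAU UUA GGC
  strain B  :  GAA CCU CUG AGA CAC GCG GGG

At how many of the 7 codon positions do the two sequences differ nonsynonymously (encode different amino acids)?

Codon 1: GAG Glu / GAA Glu — synonymous.
Codon 2: CCU Pro / CCU Pro — identical.
Codon 3: UUG Leu / CUG Leu — synonymous.
Codon 4: AGA Arg / AGA Arg — identical.
Codon 5: CAU His / CAC His — synonymous.
Codon 6: UUA Leu / GCG Ala — nonsynonymous.
Codon 7: GGC Gly / GGG Gly — synonymous.
Nonsynonymous differences: 1.

1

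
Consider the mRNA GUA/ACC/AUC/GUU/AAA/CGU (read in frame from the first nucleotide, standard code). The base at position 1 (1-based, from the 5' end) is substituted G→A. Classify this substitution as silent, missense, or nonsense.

Position 1 falls in codon 1: GUA → Val.
After the substitution the codon is AUA → Ile.
Val ≠ Ile, so this is a missense mutation.

missense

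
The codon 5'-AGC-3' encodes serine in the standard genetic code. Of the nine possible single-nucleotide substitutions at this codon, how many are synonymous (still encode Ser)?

1

Position 1: none → 0 synonymous.
Position 2: none → 0 synonymous.
Position 3: AGU → 1 synonymous.
Total: 0 + 0 + 1 = 1.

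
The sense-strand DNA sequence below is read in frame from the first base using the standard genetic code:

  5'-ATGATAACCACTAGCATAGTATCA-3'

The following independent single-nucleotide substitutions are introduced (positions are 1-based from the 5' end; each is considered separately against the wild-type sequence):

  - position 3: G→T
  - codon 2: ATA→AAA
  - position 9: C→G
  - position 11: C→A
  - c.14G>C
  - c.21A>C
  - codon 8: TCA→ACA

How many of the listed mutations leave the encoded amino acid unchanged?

Codon 1: ATG (Met) → ATT (Ile) — missense.
Codon 2: ATA (Ile) → AAA (Lys) — missense.
Codon 3: ACC (Thr) → ACG (Thr) — synonymous.
Codon 4: ACT (Thr) → AAT (Asn) — missense.
Codon 5: AGC (Ser) → ACC (Thr) — missense.
Codon 7: GTA (Val) → GTC (Val) — synonymous.
Codon 8: TCA (Ser) → ACA (Thr) — missense.
Synonymous: 2 of 7.

2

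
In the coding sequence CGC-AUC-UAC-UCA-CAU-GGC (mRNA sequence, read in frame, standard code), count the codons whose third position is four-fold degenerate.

Codon 1 CGC (Arg): third position 4-fold.
Codon 2 AUC (Ile): third position 3-fold.
Codon 3 UAC (Tyr): third position 2-fold.
Codon 4 UCA (Ser): third position 4-fold.
Codon 5 CAU (His): third position 2-fold.
Codon 6 GGC (Gly): third position 4-fold.
Four-fold degenerate third positions: 3.

3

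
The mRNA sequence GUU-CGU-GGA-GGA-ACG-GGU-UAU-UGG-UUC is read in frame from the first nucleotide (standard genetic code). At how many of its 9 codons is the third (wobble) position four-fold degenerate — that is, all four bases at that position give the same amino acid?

6

Codon 1 GUU (Val): third position 4-fold.
Codon 2 CGU (Arg): third position 4-fold.
Codon 3 GGA (Gly): third position 4-fold.
Codon 4 GGA (Gly): third position 4-fold.
Codon 5 ACG (Thr): third position 4-fold.
Codon 6 GGU (Gly): third position 4-fold.
Codon 7 UAU (Tyr): third position 2-fold.
Codon 8 UGG (Trp): third position 1-fold.
Codon 9 UUC (Phe): third position 2-fold.
Four-fold degenerate third positions: 6.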